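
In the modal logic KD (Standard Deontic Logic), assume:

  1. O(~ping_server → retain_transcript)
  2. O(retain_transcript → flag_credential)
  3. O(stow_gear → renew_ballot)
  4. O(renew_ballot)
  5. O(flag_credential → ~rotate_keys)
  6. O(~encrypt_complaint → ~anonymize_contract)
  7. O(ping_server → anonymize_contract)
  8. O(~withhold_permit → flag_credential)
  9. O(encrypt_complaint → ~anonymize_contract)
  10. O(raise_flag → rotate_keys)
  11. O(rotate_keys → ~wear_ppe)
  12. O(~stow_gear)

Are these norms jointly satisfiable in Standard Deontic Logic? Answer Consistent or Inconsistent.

Premise 3 is O(stow_gear → renew_ballot); even if O(renew_ballot) held, inferring O(stow_gear) would be affirming the consequent — invalid.
So O(stow_gear) is not derivable, and the apparent clash with O(~stow_gear) does not arise.
A world satisfying every obligation exists (e.g. anonymize_contract=false, encrypt_complaint=false, flag_credential=true, ping_server=false, raise_flag=false, renew_ballot=true, retain_transcript=true, rotate_keys=false, stow_gear=false, wear_ppe=false, withhold_permit=false); no atom is both obligatory and forbidden, so the set is consistent.

Consistent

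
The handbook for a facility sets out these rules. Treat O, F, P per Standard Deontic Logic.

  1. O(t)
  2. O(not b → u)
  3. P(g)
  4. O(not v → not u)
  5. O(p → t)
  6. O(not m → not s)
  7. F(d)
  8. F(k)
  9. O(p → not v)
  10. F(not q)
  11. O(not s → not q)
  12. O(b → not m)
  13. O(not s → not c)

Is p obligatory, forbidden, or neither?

F(not q) at premise 10 means O(q).
The contrapositive of premise 11 (O(not s → not q)) is O(q → s), and O(q) is already established, so O(s).
The contrapositive of premise 6 (O(not m → not s)) is O(s → m), and O(s) is already established, so O(m).
The contrapositive of premise 12 (O(b → not m)) is O(m → not b), and O(m) is already established, so O(not b).
Premise 2 is O(not b → u); since O(not b), deontic closure gives O(u).
Premise 4 is O(not v → not u); contrapositively O(u → v). Since O(u) holds, K gives O(v).
Premise 9, O(p → not v), contraposes to O(v → not p); with O(v) we get O(not p).
Premises 1, 3, 5, 7, 8, 13 do not contribute to this derivation.
Thus O(not p), which is F(p): p is forbidden.

Forbidden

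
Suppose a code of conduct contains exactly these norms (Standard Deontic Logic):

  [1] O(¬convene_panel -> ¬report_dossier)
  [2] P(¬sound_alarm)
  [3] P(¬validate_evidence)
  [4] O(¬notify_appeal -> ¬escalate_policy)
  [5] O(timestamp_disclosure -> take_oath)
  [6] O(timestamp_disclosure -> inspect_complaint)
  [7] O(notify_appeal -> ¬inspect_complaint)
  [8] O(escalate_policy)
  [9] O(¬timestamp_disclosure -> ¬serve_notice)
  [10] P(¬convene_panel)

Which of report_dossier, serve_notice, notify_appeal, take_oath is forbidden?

Premise 8 gives O(escalate_policy).
Premise 4 is O(¬notify_appeal -> ¬escalate_policy); contrapositively O(escalate_policy -> notify_appeal). Since O(escalate_policy) holds, K gives O(notify_appeal).
From O(notify_appeal) and premise 7, O(notify_appeal -> ¬inspect_complaint), we obtain O(¬inspect_complaint).
Premise 6, O(timestamp_disclosure -> inspect_complaint), contraposes to O(¬inspect_complaint -> ¬timestamp_disclosure); with O(¬inspect_complaint) we get O(¬timestamp_disclosure).
Premise 9 is O(¬timestamp_disclosure -> ¬serve_notice); since O(¬timestamp_disclosure), deontic closure gives O(¬serve_notice).
So O(¬serve_notice) holds, i.e. serve_notice is forbidden. None of the other listed options is forbidden under the premises.

serve_notice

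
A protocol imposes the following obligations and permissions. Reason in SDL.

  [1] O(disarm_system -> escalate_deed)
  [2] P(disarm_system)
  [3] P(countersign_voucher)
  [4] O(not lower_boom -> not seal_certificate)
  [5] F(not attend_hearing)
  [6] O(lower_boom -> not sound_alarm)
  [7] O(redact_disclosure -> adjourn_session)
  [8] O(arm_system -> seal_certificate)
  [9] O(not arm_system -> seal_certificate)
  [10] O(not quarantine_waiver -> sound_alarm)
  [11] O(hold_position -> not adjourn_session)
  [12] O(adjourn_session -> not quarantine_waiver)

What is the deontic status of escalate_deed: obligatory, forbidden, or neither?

Premise 1 is O(disarm_system -> escalate_deed), but O(disarm_system) is not derivable from the premises (the permission P(disarm_system) asserts only not O(not disarm_system), not O(disarm_system)), so it does not yield O(escalate_deed).
No premise or chain of K-axiom applications forces O(escalate_deed), and none forces O(not escalate_deed). So escalate_deed is neither obligatory nor forbidden under these norms.

Neither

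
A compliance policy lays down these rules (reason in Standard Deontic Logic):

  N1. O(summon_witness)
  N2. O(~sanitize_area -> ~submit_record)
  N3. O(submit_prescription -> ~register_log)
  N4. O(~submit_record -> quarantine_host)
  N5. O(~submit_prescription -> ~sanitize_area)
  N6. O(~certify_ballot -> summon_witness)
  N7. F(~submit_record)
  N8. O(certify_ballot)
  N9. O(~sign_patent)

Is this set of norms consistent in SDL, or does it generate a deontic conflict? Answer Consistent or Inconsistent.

Consistent

Premise 6 is O(~certify_ballot -> summon_witness); even if O(summon_witness) held, inferring O(~certify_ballot) would be affirming the consequent — invalid.
So O(~certify_ballot) is not derivable, and the apparent clash with O(certify_ballot) does not arise.
A world satisfying every obligation exists (e.g. certify_ballot=true, quarantine_host=false, register_log=false, sanitize_area=true, sign_patent=false, submit_prescription=true, submit_record=true, summon_witness=true); no atom is both obligatory and forbidden, so the set is consistent.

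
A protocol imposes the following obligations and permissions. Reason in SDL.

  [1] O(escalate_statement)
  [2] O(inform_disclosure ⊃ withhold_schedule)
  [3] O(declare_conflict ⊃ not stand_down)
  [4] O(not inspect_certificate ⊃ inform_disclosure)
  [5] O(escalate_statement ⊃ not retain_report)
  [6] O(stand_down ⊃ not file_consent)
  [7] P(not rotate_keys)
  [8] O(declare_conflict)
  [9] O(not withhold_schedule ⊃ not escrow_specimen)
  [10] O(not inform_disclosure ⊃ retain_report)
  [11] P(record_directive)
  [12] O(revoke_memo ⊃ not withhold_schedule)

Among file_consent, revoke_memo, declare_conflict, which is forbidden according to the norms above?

From premise 1 we have O(escalate_statement).
With premise 5, O(escalate_statement ⊃ not retain_report), the K-axiom yields O(not retain_report).
The contrapositive of premise 10 (O(not inform_disclosure ⊃ retain_report)) is O(not retain_report ⊃ inform_disclosure), and O(not retain_report) is already established, so O(inform_disclosure).
Premise 2 is O(inform_disclosure ⊃ withhold_schedule); since O(inform_disclosure), deontic closure gives O(withhold_schedule).
The contrapositive of premise 12 (O(revoke_memo ⊃ not withhold_schedule)) is O(withhold_schedule ⊃ not revoke_memo), and O(withhold_schedule) is already established, so O(not revoke_memo).
So O(not revoke_memo) holds, i.e. revoke_memo is forbidden. None of the other listed options is forbidden under the premises.

revoke_memo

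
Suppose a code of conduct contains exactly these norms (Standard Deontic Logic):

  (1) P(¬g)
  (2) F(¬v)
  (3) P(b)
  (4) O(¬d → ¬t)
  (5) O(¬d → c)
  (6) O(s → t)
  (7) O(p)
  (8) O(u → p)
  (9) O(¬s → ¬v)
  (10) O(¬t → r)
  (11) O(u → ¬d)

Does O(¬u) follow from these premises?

F(¬v) at premise 2 means O(v).
Premise 9 is O(¬s → ¬v); contrapositively O(v → s). Since O(v) holds, K gives O(s).
With premise 6, O(s → t), the K-axiom yields O(t).
Premise 4, O(¬d → ¬t), contraposes to O(t → d); with O(t) we get O(d).
Premise 11 is O(u → ¬d); contrapositively O(d → ¬u). Since O(d) holds, K gives O(¬u).
Premises 1, 3, 5, 7, 8, 10 do not contribute to this derivation.
So O(¬u) follows.

Yes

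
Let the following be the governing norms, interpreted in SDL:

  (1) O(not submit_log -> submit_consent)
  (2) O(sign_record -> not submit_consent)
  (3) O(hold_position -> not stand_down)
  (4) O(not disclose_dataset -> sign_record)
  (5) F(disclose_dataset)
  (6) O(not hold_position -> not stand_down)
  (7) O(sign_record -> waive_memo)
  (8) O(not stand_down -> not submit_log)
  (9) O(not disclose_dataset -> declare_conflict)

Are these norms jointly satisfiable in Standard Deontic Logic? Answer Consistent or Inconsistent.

Inconsistent

By case analysis on hold_position: premise 3 gives O(hold_position -> not stand_down) and premise 6 gives O(not hold_position -> not stand_down), so O(not stand_down) either way.
Premise 8 is O(not stand_down -> not submit_log); since O(not stand_down), deontic closure gives O(not submit_log).
Premise 1 is O(not submit_log -> submit_consent); since O(not submit_log), deontic closure gives O(submit_consent).
Premise 2 is O(sign_record -> not submit_consent); contrapositively O(submit_consent -> not sign_record). Since O(submit_consent) holds, K gives O(not sign_record).
Premise 4 is O(not disclose_dataset -> sign_record); contrapositively O(not sign_record -> disclose_dataset). Since O(not sign_record) holds, K gives O(disclose_dataset).
Yet premise 5 is F(disclose_dataset), i.e. O(not disclose_dataset).
We now have both O(disclose_dataset) and O(not disclose_dataset) — disclose_dataset is simultaneously obligatory and forbidden, violating the D-axiom.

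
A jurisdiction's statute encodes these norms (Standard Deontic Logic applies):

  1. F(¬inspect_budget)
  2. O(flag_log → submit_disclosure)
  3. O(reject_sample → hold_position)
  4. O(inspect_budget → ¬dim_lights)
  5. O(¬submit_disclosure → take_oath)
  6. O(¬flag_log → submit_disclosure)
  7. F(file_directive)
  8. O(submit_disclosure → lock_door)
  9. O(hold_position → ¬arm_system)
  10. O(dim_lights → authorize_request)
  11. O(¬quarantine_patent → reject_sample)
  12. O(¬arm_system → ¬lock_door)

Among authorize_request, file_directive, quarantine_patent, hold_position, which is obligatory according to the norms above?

Premises 6 and 2 are O(¬flag_log → submit_disclosure) and O(flag_log → submit_disclosure); every ideal world satisfies ¬flag_log or flag_log, so in either case submit_disclosure holds — hence O(submit_disclosure).
Premise 8 is O(submit_disclosure → lock_door); since O(submit_disclosure), deontic closure gives O(lock_door).
Premise 12, O(¬arm_system → ¬lock_door), contraposes to O(lock_door → arm_system); with O(lock_door) we get O(arm_system).
The contrapositive of premise 9 (O(hold_position → ¬arm_system)) is O(arm_system → ¬hold_position), and O(arm_system) is already established, so O(¬hold_position).
Premise 3, O(reject_sample → hold_position), contraposes to O(¬hold_position → ¬reject_sample); with O(¬hold_position) we get O(¬reject_sample).
Premise 11 is O(¬quarantine_patent → reject_sample); contrapositively O(¬reject_sample → quarantine_patent). Since O(¬reject_sample) holds, K gives O(quarantine_patent).
So O(quarantine_patent) holds — quarantine_patent is obligatory. None of the other listed options is made obligatory by any chain of premises.

quarantine_patent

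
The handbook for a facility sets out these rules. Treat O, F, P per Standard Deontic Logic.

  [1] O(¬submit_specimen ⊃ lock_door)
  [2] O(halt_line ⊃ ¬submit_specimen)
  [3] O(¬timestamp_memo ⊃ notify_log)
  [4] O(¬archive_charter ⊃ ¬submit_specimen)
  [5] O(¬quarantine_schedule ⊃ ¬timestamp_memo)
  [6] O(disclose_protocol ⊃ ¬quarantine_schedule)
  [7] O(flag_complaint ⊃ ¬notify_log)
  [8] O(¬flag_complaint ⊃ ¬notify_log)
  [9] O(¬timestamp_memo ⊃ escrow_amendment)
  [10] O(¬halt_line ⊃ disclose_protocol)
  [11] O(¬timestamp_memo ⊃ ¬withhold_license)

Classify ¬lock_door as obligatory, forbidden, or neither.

Forbidden

By case analysis on ¬flag_complaint: premise 8 gives O(¬flag_complaint ⊃ ¬notify_log) and premise 7 gives O(flag_complaint ⊃ ¬notify_log), so O(¬notify_log) either way.
The contrapositive of premise 3 (O(¬timestamp_memo ⊃ notify_log)) is O(¬notify_log ⊃ timestamp_memo), and O(¬notify_log) is already established, so O(timestamp_memo).
Premise 5, O(¬quarantine_schedule ⊃ ¬timestamp_memo), contraposes to O(timestamp_memo ⊃ quarantine_schedule); with O(timestamp_memo) we get O(quarantine_schedule).
Premise 6 is O(disclose_protocol ⊃ ¬quarantine_schedule); contrapositively O(quarantine_schedule ⊃ ¬disclose_protocol). Since O(quarantine_schedule) holds, K gives O(¬disclose_protocol).
Premise 10, O(¬halt_line ⊃ disclose_protocol), contraposes to O(¬disclose_protocol ⊃ halt_line); with O(¬disclose_protocol) we get O(halt_line).
From O(halt_line) and premise 2, O(halt_line ⊃ ¬submit_specimen), we obtain O(¬submit_specimen).
With premise 1, O(¬submit_specimen ⊃ lock_door), the K-axiom yields O(lock_door).
Premises 4, 9, 11 do not contribute to this derivation.
Thus O(lock_door), which is F(¬lock_door): ¬lock_door is forbidden.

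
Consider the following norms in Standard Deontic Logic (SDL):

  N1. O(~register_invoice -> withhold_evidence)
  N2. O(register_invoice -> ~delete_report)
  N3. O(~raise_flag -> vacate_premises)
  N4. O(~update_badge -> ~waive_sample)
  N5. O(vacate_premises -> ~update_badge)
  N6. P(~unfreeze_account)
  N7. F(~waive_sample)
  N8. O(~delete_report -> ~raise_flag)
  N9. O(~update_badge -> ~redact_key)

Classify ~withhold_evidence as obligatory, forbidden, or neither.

Premise 7, F(~waive_sample), is equivalent to O(waive_sample).
The contrapositive of premise 4 (O(~update_badge -> ~waive_sample)) is O(waive_sample -> update_badge), and O(waive_sample) is already established, so O(update_badge).
The contrapositive of premise 5 (O(vacate_premises -> ~update_badge)) is O(update_badge -> ~vacate_premises), and O(update_badge) is already established, so O(~vacate_premises).
Premise 3 is O(~raise_flag -> vacate_premises); contrapositively O(~vacate_premises -> raise_flag). Since O(~vacate_premises) holds, K gives O(raise_flag).
Premise 8, O(~delete_report -> ~raise_flag), contraposes to O(raise_flag -> delete_report); with O(raise_flag) we get O(delete_report).
Premise 2 is O(register_invoice -> ~delete_report); contrapositively O(delete_report -> ~register_invoice). Since O(delete_report) holds, K gives O(~register_invoice).
From O(~register_invoice) and premise 1, O(~register_invoice -> withhold_evidence), we obtain O(withhold_evidence).
Premises 6, 9 do not contribute to this derivation.
Thus O(withhold_evidence), which is F(~withhold_evidence): ~withhold_evidence is forbidden.

Forbidden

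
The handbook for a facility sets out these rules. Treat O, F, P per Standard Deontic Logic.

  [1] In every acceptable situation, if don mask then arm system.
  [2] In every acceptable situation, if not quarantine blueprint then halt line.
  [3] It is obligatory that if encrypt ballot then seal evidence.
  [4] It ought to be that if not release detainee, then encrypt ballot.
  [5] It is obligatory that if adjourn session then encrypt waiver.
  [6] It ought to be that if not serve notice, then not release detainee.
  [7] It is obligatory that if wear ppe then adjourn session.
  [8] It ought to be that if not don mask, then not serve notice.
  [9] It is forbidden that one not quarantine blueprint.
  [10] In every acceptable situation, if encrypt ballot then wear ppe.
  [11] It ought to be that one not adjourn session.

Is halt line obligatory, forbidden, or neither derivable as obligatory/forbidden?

Premise 2 is O(¬quarantine_blueprint → halt_line), but O(¬quarantine_blueprint) is not derivable from the premises, so it does not yield O(halt_line).
No premise or chain of K-axiom applications forces O(halt_line), and none forces O(¬halt_line). So halt_line is neither obligatory nor forbidden under these norms.

Neither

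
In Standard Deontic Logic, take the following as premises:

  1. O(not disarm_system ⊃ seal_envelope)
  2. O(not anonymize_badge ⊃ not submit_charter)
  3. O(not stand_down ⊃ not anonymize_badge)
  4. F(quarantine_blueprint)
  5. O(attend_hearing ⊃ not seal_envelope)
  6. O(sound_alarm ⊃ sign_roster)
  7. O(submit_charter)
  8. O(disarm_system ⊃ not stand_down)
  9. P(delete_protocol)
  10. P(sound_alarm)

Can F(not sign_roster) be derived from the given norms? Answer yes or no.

No

Premise 6 is O(sound_alarm ⊃ sign_roster), but O(sound_alarm) is not derivable from the premises (the permission P(sound_alarm) asserts only not O(not sound_alarm), not O(sound_alarm)), so it does not yield O(sign_roster).
No other premise forces O(sign_roster). An ideal world satisfying every premise can still have not sign_roster true, so F(not sign_roster) is not derivable.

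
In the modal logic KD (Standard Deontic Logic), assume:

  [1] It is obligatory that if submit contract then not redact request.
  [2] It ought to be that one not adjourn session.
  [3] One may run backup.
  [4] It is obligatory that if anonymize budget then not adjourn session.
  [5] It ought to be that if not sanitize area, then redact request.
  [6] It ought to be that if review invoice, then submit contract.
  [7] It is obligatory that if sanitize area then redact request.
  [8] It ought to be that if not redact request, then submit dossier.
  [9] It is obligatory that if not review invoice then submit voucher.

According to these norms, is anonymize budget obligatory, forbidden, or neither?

Neither

Premise 4 is O(anonymize_budget → ¬adjourn_session); even if O(¬adjourn_session) held, inferring O(anonymize_budget) would be affirming the consequent — invalid.
No premise or chain of K-axiom applications forces O(anonymize_budget), and none forces O(¬anonymize_budget). So anonymize_budget is neither obligatory nor forbidden under these norms.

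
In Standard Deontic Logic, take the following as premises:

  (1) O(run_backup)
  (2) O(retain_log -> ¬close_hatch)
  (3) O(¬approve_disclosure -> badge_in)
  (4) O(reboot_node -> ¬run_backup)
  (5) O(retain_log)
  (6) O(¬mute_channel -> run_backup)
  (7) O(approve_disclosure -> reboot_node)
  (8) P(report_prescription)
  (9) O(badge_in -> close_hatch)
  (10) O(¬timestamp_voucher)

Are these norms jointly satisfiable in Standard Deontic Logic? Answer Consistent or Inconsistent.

Inconsistent

From premise 1 we have O(run_backup).
The contrapositive of premise 4 (O(reboot_node -> ¬run_backup)) is O(run_backup -> ¬reboot_node), and O(run_backup) is already established, so O(¬reboot_node).
Premise 7 is O(approve_disclosure -> reboot_node); contrapositively O(¬reboot_node -> ¬approve_disclosure). Since O(¬reboot_node) holds, K gives O(¬approve_disclosure).
Premise 3 is O(¬approve_disclosure -> badge_in); since O(¬approve_disclosure), deontic closure gives O(badge_in).
Applying K to premise 9 (O(badge_in -> close_hatch)) and O(badge_in) yields O(close_hatch).
The contrapositive of premise 2 (O(retain_log -> ¬close_hatch)) is O(close_hatch -> ¬retain_log), and O(close_hatch) is already established, so O(¬retain_log).
Yet premise 5 states O(retain_log).
We now have both O(¬retain_log) and O(retain_log) — retain_log is simultaneously obligatory and forbidden, violating the D-axiom.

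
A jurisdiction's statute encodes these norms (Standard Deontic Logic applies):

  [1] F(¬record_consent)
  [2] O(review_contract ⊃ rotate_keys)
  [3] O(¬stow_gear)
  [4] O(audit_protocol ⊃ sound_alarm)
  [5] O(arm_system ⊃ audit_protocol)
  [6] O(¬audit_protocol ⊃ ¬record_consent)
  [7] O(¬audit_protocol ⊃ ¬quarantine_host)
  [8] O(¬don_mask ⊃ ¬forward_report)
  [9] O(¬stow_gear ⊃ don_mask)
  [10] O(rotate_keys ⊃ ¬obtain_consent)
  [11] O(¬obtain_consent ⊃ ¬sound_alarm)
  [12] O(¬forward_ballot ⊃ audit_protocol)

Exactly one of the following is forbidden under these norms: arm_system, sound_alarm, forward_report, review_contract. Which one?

review_contract

Premise 1, F(¬record_consent), is equivalent to O(record_consent).
Premise 6 is O(¬audit_protocol ⊃ ¬record_consent); contrapositively O(record_consent ⊃ audit_protocol). Since O(record_consent) holds, K gives O(audit_protocol).
Applying K to premise 4 (O(audit_protocol ⊃ sound_alarm)) and O(audit_protocol) yields O(sound_alarm).
Premise 11 is O(¬obtain_consent ⊃ ¬sound_alarm); contrapositively O(sound_alarm ⊃ obtain_consent). Since O(sound_alarm) holds, K gives O(obtain_consent).
The contrapositive of premise 10 (O(rotate_keys ⊃ ¬obtain_consent)) is O(obtain_consent ⊃ ¬rotate_keys), and O(obtain_consent) is already established, so O(¬rotate_keys).
Premise 2, O(review_contract ⊃ rotate_keys), contraposes to O(¬rotate_keys ⊃ ¬review_contract); with O(¬rotate_keys) we get O(¬review_contract).
So O(¬review_contract) holds, i.e. review_contract is forbidden. None of the other listed options is forbidden under the premises.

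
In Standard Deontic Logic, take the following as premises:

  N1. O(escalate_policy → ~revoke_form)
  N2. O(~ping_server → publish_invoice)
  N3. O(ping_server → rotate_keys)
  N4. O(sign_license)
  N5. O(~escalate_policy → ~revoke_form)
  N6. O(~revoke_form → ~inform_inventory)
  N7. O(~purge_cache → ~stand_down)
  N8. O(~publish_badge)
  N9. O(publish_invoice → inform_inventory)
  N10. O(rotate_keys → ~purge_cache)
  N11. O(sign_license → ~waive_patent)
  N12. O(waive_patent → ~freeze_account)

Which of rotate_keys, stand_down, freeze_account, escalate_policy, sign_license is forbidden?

By case analysis on ~escalate_policy: premise 5 gives O(~escalate_policy → ~revoke_form) and premise 1 gives O(escalate_policy → ~revoke_form), so O(~revoke_form) either way.
Premise 6 is O(~revoke_form → ~inform_inventory); since O(~revoke_form), deontic closure gives O(~inform_inventory).
Premise 9 is O(publish_invoice → inform_inventory); contrapositively O(~inform_inventory → ~publish_invoice). Since O(~inform_inventory) holds, K gives O(~publish_invoice).
Premise 2, O(~ping_server → publish_invoice), contraposes to O(~publish_invoice → ping_server); with O(~publish_invoice) we get O(ping_server).
Premise 3 is O(ping_server → rotate_keys); since O(ping_server), deontic closure gives O(rotate_keys).
Applying K to premise 10 (O(rotate_keys → ~purge_cache)) and O(rotate_keys) yields O(~purge_cache).
With premise 7, O(~purge_cache → ~stand_down), the K-axiom yields O(~stand_down).
So O(~stand_down) holds, i.e. stand_down is forbidden. None of the other listed options is forbidden under the premises.

stand_down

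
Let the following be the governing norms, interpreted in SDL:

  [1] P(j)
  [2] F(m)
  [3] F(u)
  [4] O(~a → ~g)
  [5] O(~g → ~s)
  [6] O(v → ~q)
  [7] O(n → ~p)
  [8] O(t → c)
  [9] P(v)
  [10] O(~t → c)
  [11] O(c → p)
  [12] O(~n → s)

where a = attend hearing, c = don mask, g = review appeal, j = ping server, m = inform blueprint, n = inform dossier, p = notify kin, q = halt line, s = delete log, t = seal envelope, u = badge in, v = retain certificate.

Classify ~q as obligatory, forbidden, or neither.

Premise 6 is O(v → ~q), but O(v) is not derivable from the premises (the permission P(v) asserts only ~O(~v), not O(v)), so it does not yield O(~q).
No premise or chain of K-axiom applications forces O(~q), and none forces O(q). So ~q is neither obligatory nor forbidden under these norms.

Neither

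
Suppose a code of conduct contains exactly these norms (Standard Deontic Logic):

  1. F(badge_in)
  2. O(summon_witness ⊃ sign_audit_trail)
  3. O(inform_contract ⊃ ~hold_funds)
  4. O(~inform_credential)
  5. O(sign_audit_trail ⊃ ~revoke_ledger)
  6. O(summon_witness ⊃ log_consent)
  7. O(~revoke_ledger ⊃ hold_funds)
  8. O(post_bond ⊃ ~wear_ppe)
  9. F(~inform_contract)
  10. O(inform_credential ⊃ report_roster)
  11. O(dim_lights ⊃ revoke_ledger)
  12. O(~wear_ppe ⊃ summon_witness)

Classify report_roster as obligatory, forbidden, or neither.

Neither

Premise 10 is O(inform_credential ⊃ report_roster), but O(inform_credential) is not derivable from the premises, so it does not yield O(report_roster).
No premise or chain of K-axiom applications forces O(report_roster), and none forces O(~report_roster). So report_roster is neither obligatory nor forbidden under these norms.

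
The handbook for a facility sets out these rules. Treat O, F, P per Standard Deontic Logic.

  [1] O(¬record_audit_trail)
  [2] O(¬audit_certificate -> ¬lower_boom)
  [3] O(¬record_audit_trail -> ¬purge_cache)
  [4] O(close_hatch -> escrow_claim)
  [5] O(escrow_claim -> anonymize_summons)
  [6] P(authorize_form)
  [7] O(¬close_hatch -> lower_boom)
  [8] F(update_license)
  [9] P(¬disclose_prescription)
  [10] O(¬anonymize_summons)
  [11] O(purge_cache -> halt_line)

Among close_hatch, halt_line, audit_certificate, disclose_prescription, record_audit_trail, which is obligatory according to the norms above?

Premise 10 gives O(¬anonymize_summons).
Premise 5 is O(escrow_claim -> anonymize_summons); contrapositively O(¬anonymize_summons -> ¬escrow_claim). Since O(¬anonymize_summons) holds, K gives O(¬escrow_claim).
The contrapositive of premise 4 (O(close_hatch -> escrow_claim)) is O(¬escrow_claim -> ¬close_hatch), and O(¬escrow_claim) is already established, so O(¬close_hatch).
Applying K to premise 7 (O(¬close_hatch -> lower_boom)) and O(¬close_hatch) yields O(lower_boom).
The contrapositive of premise 2 (O(¬audit_certificate -> ¬lower_boom)) is O(lower_boom -> audit_certificate), and O(lower_boom) is already established, so O(audit_certificate).
So O(audit_certificate) holds — audit_certificate is obligatory. None of the other listed options is made obligatory by any chain of premises.

audit_certificate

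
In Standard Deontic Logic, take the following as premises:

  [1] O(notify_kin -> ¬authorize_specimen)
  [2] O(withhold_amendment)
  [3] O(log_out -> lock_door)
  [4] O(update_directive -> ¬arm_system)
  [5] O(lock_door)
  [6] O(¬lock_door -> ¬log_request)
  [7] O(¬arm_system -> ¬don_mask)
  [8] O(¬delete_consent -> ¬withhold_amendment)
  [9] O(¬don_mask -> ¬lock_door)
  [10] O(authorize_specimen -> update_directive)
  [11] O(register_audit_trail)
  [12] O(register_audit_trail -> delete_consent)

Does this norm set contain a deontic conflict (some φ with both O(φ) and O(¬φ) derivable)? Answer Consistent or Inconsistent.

Premise 8 is O(¬delete_consent -> ¬withhold_amendment), but O(¬delete_consent) is not derivable from the premises, so it does not yield O(¬withhold_amendment).
So O(¬withhold_amendment) is not derivable, and the apparent clash with O(withhold_amendment) does not arise.
A world satisfying every obligation exists (e.g. arm_system=true, authorize_specimen=false, delete_consent=true, don_mask=true, lock_door=true, log_out=false, log_request=false, notify_kin=false, register_audit_trail=true, update_directive=false, withhold_amendment=true); no atom is both obligatory and forbidden, so the set is consistent.

Consistent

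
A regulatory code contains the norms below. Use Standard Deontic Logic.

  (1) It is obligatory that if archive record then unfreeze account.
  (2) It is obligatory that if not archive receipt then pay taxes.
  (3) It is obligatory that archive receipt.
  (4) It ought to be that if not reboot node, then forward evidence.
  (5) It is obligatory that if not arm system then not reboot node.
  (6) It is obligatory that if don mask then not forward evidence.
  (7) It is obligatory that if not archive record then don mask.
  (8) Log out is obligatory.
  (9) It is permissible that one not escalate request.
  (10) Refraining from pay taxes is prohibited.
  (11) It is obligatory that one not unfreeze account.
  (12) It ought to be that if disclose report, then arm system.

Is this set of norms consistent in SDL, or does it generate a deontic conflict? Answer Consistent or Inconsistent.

Consistent

Premise 2 is O(¬archive_receipt → pay_taxes); even if O(pay_taxes) held, inferring O(¬archive_receipt) would be affirming the consequent — invalid.
So O(¬archive_receipt) is not derivable, and the apparent clash with O(archive_receipt) does not arise.
A world satisfying every obligation exists (e.g. archive_receipt=true, archive_record=false, arm_system=true, disclose_report=false, don_mask=true, escalate_request=false, forward_evidence=false, log_out=true, pay_taxes=true, reboot_node=true, unfreeze_account=false); no atom is both obligatory and forbidden, so the set is consistent.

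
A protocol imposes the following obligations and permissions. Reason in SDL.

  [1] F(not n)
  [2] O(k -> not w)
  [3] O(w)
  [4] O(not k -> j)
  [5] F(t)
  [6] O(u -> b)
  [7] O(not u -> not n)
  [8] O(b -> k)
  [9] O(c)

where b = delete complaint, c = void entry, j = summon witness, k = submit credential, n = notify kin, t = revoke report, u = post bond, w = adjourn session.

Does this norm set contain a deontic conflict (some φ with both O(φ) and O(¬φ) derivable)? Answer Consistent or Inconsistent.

Premise 1, F(not n), is equivalent to O(n).
The contrapositive of premise 7 (O(not u -> not n)) is O(n -> u), and O(n) is already established, so O(u).
Applying K to premise 6 (O(u -> b)) and O(u) yields O(b).
With premise 8, O(b -> k), the K-axiom yields O(k).
From O(k) and premise 2, O(k -> not w), we obtain O(not w).
Yet premise 3 states O(w).
We now have both O(not w) and O(w) — w is simultaneously obligatory and forbidden, violating the D-axiom.

Inconsistent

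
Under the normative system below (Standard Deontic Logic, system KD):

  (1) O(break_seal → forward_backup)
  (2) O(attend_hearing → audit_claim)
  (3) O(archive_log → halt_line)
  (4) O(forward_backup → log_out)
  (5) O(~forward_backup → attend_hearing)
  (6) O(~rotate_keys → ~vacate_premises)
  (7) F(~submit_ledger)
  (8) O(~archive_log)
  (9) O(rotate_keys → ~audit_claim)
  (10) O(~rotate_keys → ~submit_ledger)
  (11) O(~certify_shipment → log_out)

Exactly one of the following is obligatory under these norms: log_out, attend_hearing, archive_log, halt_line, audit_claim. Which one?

Premise 7, F(~submit_ledger), is equivalent to O(submit_ledger).
The contrapositive of premise 10 (O(~rotate_keys → ~submit_ledger)) is O(submit_ledger → rotate_keys), and O(submit_ledger) is already established, so O(rotate_keys).
Premise 9 is O(rotate_keys → ~audit_claim); since O(rotate_keys), deontic closure gives O(~audit_claim).
Premise 2 is O(attend_hearing → audit_claim); contrapositively O(~audit_claim → ~attend_hearing). Since O(~audit_claim) holds, K gives O(~attend_hearing).
The contrapositive of premise 5 (O(~forward_backup → attend_hearing)) is O(~attend_hearing → forward_backup), and O(~attend_hearing) is already established, so O(forward_backup).
Applying K to premise 4 (O(forward_backup → log_out)) and O(forward_backup) yields O(log_out).
So O(log_out) holds — log_out is obligatory. None of the other listed options is made obligatory by any chain of premises.

log_out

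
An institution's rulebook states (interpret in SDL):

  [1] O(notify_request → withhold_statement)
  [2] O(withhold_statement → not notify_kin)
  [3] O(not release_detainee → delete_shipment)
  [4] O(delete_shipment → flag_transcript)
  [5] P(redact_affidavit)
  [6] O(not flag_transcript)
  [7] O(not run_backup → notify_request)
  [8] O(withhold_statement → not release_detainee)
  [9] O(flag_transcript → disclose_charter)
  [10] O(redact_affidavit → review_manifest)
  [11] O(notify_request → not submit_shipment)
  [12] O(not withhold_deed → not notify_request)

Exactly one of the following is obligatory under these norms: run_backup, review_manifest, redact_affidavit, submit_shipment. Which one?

run_backup

Premise 6 states O(not flag_transcript) outright.
Premise 4, O(delete_shipment → flag_transcript), contraposes to O(not flag_transcript → not delete_shipment); with O(not flag_transcript) we get O(not delete_shipment).
Premise 3, O(not release_detainee → delete_shipment), contraposes to O(not delete_shipment → release_detainee); with O(not delete_shipment) we get O(release_detainee).
Premise 8 is O(withhold_statement → not release_detainee); contrapositively O(release_detainee → not withhold_statement). Since O(release_detainee) holds, K gives O(not withhold_statement).
Premise 1 is O(notify_request → withhold_statement); contrapositively O(not withhold_statement → not notify_request). Since O(not withhold_statement) holds, K gives O(not notify_request).
Premise 7 is O(not run_backup → notify_request); contrapositively O(not notify_request → run_backup). Since O(not notify_request) holds, K gives O(run_backup).
So O(run_backup) holds — run_backup is obligatory. None of the other listed options is made obligatory by any chain of premises.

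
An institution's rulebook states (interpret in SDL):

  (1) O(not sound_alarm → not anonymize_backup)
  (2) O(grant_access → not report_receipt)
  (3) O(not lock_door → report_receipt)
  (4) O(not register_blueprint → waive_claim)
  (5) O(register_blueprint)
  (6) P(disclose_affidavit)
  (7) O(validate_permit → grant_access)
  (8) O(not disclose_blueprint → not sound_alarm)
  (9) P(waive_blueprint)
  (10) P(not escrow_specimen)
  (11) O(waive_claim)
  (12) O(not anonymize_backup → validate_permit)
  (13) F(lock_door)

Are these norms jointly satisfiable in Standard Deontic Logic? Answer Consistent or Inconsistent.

Premise 4 is O(not register_blueprint → waive_claim); even if O(waive_claim) held, inferring O(not register_blueprint) would be affirming the consequent — invalid.
So O(not register_blueprint) is not derivable, and the apparent clash with O(register_blueprint) does not arise.
A world satisfying every obligation exists (e.g. anonymize_backup=true, disclose_affidavit=false, disclose_blueprint=true, escrow_specimen=false, grant_access=false, lock_door=false, register_blueprint=true, report_receipt=true, sound_alarm=true, validate_permit=false, waive_blueprint=false, waive_claim=true); no atom is both obligatory and forbidden, so the set is consistent.

Consistent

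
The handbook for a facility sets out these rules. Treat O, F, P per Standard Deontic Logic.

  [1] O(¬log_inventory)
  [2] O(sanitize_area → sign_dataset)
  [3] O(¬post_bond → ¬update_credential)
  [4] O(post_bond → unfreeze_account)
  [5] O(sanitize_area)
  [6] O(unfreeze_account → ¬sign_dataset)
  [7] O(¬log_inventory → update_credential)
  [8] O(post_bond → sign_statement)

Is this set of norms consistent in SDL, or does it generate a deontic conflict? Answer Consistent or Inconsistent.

Inconsistent

From premise 5 we have O(sanitize_area).
Applying K to premise 2 (O(sanitize_area → sign_dataset)) and O(sanitize_area) yields O(sign_dataset).
Premise 6 is O(unfreeze_account → ¬sign_dataset); contrapositively O(sign_dataset → ¬unfreeze_account). Since O(sign_dataset) holds, K gives O(¬unfreeze_account).
Premise 4, O(post_bond → unfreeze_account), contraposes to O(¬unfreeze_account → ¬post_bond); with O(¬unfreeze_account) we get O(¬post_bond).
Premise 3 is O(¬post_bond → ¬update_credential); since O(¬post_bond), deontic closure gives O(¬update_credential).
Premise 7 is O(¬log_inventory → update_credential); contrapositively O(¬update_credential → log_inventory). Since O(¬update_credential) holds, K gives O(log_inventory).
But premise 1 directly asserts O(¬log_inventory).
We now have both O(log_inventory) and O(¬log_inventory) — log_inventory is simultaneously obligatory and forbidden, violating the D-axiom.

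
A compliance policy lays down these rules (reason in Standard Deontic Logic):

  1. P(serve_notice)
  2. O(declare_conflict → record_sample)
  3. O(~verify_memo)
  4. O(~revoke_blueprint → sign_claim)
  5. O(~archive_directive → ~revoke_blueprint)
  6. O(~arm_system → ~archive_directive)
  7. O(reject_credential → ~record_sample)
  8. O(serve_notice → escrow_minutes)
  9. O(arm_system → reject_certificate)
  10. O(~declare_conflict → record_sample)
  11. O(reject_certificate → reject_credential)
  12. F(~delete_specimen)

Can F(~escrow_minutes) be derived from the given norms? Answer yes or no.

Premise 8 is O(serve_notice → escrow_minutes), but O(serve_notice) is not derivable from the premises (the permission P(serve_notice) asserts only ~O(~serve_notice), not O(serve_notice)), so it does not yield O(escrow_minutes).
No other premise forces O(escrow_minutes). An ideal world satisfying every premise can still have ~escrow_minutes true, so F(~escrow_minutes) is not derivable.

No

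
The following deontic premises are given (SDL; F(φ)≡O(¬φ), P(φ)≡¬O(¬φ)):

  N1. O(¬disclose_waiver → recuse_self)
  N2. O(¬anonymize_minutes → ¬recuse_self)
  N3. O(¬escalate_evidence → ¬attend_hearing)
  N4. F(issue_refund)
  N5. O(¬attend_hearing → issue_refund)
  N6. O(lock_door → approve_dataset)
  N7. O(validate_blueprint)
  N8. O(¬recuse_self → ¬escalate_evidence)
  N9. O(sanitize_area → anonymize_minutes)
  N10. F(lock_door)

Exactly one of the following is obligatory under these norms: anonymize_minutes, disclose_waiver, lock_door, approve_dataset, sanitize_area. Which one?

Premise 4 is F(issue_refund), i.e. O(¬issue_refund).
Premise 5, O(¬attend_hearing → issue_refund), contraposes to O(¬issue_refund → attend_hearing); with O(¬issue_refund) we get O(attend_hearing).
Premise 3, O(¬escalate_evidence → ¬attend_hearing), contraposes to O(attend_hearing → escalate_evidence); with O(attend_hearing) we get O(escalate_evidence).
Premise 8 is O(¬recuse_self → ¬escalate_evidence); contrapositively O(escalate_evidence → recuse_self). Since O(escalate_evidence) holds, K gives O(recuse_self).
Premise 2 is O(¬anonymize_minutes → ¬recuse_self); contrapositively O(recuse_self → anonymize_minutes). Since O(recuse_self) holds, K gives O(anonymize_minutes).
So O(anonymize_minutes) holds — anonymize_minutes is obligatory. None of the other listed options is made obligatory by any chain of premises.

anonymize_minutes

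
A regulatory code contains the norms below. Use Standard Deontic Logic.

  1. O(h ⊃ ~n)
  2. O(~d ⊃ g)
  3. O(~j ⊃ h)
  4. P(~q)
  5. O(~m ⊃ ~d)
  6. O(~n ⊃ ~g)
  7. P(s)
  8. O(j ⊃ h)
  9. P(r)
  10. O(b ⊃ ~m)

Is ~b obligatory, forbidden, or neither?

Premises 8 and 3 cover both cases: O(j ⊃ h) and O(~j ⊃ h). Since j ∨ ~j is a tautology, O(h) follows.
Premise 1 is O(h ⊃ ~n); since O(h), deontic closure gives O(~n).
From O(~n) and premise 6, O(~n ⊃ ~g), we obtain O(~g).
Premise 2, O(~d ⊃ g), contraposes to O(~g ⊃ d); with O(~g) we get O(d).
Premise 5, O(~m ⊃ ~d), contraposes to O(d ⊃ m); with O(d) we get O(m).
Premise 10 is O(b ⊃ ~m); contrapositively O(m ⊃ ~b). Since O(m) holds, K gives O(~b).
Premises 4, 7, 9 do not contribute to this derivation.
Hence ~b is obligatory.

Obligatory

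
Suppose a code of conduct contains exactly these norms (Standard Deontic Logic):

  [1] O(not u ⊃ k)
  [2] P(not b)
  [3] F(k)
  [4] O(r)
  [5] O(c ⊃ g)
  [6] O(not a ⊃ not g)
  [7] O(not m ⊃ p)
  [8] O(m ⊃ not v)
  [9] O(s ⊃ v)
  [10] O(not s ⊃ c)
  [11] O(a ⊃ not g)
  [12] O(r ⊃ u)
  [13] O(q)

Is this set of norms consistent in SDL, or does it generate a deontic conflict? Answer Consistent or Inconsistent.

Consistent

Premise 1 is O(not u ⊃ k), but O(not u) is not derivable from the premises, so it does not yield O(k).
So O(k) is not derivable, and the apparent clash with O(not k) does not arise.
A world satisfying every obligation exists (e.g. a=false, b=false, c=false, g=false, k=false, m=false, p=true, q=true, r=true, s=true, u=true, v=true); no atom is both obligatory and forbidden, so the set is consistent.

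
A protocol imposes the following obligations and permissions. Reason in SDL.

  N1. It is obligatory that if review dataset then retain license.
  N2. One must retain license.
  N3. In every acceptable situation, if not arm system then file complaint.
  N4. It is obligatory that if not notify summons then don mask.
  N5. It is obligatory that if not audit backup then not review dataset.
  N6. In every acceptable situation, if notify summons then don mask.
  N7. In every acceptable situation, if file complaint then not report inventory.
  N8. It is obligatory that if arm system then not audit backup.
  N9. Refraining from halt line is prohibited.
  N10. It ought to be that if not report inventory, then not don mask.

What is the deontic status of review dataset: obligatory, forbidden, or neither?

Premises 4 and 6 cover both cases: O(¬notify_summons → don_mask) and O(notify_summons → don_mask). Since ¬notify_summons ∨ notify_summons is a tautology, O(don_mask) follows.
Premise 10 is O(¬report_inventory → ¬don_mask); contrapositively O(don_mask → report_inventory). Since O(don_mask) holds, K gives O(report_inventory).
Premise 7 is O(file_complaint → ¬report_inventory); contrapositively O(report_inventory → ¬file_complaint). Since O(report_inventory) holds, K gives O(¬file_complaint).
The contrapositive of premise 3 (O(¬arm_system → file_complaint)) is O(¬file_complaint → arm_system), and O(¬file_complaint) is already established, so O(arm_system).
From O(arm_system) and premise 8, O(arm_system → ¬audit_backup), we obtain O(¬audit_backup).
With premise 5, O(¬audit_backup → ¬review_dataset), the K-axiom yields O(¬review_dataset).
Premises 1, 2, 9 do not contribute to this derivation.
Thus O(¬review_dataset), which is F(review_dataset): review_dataset is forbidden.

Forbidden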